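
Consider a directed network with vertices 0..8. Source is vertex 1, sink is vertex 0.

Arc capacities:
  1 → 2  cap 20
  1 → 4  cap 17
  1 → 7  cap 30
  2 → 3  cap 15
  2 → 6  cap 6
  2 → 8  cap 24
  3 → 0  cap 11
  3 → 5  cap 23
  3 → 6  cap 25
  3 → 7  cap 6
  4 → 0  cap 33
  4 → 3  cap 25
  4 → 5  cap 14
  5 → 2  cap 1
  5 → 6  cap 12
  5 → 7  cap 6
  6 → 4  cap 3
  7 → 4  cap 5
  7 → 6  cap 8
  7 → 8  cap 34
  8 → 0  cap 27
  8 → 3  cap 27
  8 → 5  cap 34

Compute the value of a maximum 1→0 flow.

augment #1: 1→4→0 bottleneck 17, total now 17
augment #2: 1→2→3→0 bottleneck 11, total now 28
augment #3: 1→2→8→0 bottleneck 9, total now 37
augment #4: 1→7→4→0 bottleneck 5, total now 42
augment #5: 1→7→8→0 bottleneck 18, total now 60
augment #6: 1→7→6→4→0 bottleneck 3, total now 63

Maximum flow value: 63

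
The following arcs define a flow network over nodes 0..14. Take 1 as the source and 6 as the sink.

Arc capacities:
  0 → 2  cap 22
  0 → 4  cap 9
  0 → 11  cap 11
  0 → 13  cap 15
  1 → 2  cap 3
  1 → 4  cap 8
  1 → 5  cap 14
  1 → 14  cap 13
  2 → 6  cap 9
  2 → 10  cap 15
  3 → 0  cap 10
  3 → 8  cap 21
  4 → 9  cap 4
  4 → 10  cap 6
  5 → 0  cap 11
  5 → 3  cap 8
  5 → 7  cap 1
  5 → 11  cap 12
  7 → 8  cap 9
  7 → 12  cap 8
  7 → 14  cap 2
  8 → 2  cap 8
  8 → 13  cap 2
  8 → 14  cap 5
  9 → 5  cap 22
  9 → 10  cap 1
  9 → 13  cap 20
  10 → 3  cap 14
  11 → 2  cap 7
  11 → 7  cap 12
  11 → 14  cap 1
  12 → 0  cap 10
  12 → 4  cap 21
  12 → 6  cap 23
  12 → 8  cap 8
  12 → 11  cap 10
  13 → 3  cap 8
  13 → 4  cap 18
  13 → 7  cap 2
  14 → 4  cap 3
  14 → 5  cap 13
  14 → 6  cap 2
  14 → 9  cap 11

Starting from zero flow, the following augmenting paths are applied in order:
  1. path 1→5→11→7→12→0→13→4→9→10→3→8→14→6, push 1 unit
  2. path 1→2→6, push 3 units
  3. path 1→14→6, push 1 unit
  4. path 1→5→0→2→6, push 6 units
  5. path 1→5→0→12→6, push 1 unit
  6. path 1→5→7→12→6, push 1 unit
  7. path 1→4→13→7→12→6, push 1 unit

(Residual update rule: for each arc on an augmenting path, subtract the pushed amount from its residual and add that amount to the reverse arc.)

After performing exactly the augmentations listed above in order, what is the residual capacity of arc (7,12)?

Residual capacity of (7,12): 5

after path 1 (1→5→11→7→12→0→13→4→9→10→3→8→14→6, push 1): res(7,12)=7
after path 2 (1→2→6, push 3): res(7,12)=7
after path 3 (1→14→6, push 1): res(7,12)=7
after path 4 (1→5→0→2→6, push 6): res(7,12)=7
after path 5 (1→5→0→12→6, push 1): res(7,12)=7
after path 6 (1→5→7→12→6, push 1): res(7,12)=6
after path 7 (1→4→13→7→12→6, push 1): res(7,12)=5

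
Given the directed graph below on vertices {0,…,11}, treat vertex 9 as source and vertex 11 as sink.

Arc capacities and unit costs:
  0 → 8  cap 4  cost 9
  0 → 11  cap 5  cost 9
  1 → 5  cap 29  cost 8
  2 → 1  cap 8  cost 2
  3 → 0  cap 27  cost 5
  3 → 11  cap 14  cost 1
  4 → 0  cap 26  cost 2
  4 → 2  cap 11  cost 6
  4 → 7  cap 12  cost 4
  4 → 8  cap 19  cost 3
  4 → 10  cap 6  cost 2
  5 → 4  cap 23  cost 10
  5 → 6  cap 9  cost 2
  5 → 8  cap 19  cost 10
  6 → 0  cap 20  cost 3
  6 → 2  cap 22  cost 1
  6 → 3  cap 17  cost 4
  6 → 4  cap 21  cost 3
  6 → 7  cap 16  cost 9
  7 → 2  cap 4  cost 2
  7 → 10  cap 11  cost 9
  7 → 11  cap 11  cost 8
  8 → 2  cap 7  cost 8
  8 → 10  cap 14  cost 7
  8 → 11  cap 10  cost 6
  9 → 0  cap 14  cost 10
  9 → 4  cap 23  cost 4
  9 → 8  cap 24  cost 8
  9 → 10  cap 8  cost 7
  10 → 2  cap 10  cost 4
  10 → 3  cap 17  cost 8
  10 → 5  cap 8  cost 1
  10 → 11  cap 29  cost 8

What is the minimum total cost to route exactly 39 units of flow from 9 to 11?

Minimum cost for 39 units: 577

shortest-cost path #1: 9→4→8→11 push 10 @ unit cost 13 (adds 130)
shortest-cost path #2: 9→4→10→11 push 6 @ unit cost 14 (adds 84)
shortest-cost path #3: 9→10→11 push 8 @ unit cost 15 (adds 120)
shortest-cost path #4: 9→4→0→11 push 5 @ unit cost 15 (adds 75)
shortest-cost path #5: 9→4→7→11 push 2 @ unit cost 16 (adds 32)
shortest-cost path #6: 9→8→4→7→11 push 8 @ unit cost 17 (adds 136)
total cost = 577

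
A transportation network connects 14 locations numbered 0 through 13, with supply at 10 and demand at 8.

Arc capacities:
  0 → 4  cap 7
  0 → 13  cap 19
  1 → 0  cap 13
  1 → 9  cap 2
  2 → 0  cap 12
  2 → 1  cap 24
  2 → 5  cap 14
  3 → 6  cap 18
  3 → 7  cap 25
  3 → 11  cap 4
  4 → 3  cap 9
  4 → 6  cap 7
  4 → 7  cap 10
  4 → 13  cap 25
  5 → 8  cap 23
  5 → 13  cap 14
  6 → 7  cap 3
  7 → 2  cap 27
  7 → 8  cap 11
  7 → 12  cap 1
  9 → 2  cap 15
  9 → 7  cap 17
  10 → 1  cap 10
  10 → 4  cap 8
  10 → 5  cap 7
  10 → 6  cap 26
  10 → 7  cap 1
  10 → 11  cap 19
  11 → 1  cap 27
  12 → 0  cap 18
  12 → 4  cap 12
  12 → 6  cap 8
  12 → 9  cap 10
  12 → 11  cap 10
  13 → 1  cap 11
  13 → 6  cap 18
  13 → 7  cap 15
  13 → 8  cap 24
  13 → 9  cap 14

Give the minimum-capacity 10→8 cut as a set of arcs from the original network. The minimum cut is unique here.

augment #1: 10→5→8 push 7
augment #2: 10→7→8 push 1
augment #3: 10→4→7→8 push 8
augment #4: 10→6→7→8 push 2
augment #5: 10→1→0→13→8 push 10
augment #6: 10→6→7→2→5→8 push 1
augment #7: 10→11→1→0→13→8 push 3
augment #8: 10→11→1→9→2→5→8 push 2
max flow = 34; residual-reachable set from 10 gives S-side
cut edges (S→T): {(1,0), (1,9), (6,7), (10,4), (10,5), (10,7)} total cap 34

Min-cut arcs: {(1,0), (1,9), (6,7), (10,4), (10,5), (10,7)} (total capacity 34)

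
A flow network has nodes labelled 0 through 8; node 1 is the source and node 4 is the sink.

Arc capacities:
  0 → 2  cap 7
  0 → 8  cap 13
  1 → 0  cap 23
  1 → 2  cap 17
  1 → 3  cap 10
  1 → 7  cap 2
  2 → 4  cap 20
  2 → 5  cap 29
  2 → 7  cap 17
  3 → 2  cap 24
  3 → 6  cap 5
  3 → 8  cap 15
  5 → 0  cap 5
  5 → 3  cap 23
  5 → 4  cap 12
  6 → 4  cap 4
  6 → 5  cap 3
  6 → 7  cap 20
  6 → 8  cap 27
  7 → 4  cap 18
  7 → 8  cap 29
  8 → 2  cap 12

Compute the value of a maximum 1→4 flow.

Maximum flow value: 48

augment #1: 1→2→4 bottleneck 17, total now 17
augment #2: 1→7→4 bottleneck 2, total now 19
augment #3: 1→0→2→4 bottleneck 3, total now 22
augment #4: 1→3→6→4 bottleneck 4, total now 26
augment #5: 1→0→2→5→4 bottleneck 4, total now 30
augment #6: 1→3→2→5→4 bottleneck 6, total now 36
augment #7: 1→0→8→2→5→4 bottleneck 2, total now 38
augment #8: 1→0→8→2→7→4 bottleneck 10, total now 48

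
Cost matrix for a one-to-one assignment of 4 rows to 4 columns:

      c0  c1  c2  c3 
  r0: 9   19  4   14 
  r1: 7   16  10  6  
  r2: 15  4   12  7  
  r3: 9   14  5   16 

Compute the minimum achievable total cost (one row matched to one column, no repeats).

Minimum assignment cost: 23

optimal assignment: row0→col2 (cost 4), row1→col3 (cost 6), row2→col1 (cost 4), row3→col0 (cost 9)
total = 4 + 6 + 4 + 9 = 23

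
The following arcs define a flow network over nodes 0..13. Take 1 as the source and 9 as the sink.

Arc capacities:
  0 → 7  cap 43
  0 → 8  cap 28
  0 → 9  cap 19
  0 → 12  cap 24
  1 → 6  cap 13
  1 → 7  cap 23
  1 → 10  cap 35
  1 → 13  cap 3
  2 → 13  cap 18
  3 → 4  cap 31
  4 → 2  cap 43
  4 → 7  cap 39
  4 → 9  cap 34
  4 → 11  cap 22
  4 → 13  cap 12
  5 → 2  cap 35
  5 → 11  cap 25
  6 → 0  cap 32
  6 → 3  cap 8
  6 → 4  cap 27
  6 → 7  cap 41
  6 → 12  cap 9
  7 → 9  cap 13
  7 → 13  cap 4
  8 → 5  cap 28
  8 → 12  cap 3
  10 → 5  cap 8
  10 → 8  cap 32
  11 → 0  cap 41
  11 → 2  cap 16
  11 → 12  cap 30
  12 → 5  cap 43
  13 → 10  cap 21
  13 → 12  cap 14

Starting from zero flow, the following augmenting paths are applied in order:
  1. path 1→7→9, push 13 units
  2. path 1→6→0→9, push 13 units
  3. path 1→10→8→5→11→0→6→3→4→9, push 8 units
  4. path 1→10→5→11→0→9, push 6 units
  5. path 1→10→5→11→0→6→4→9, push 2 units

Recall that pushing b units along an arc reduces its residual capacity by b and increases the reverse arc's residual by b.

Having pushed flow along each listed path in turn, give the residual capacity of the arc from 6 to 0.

Residual capacity of (6,0): 29

after path 1 (1→7→9, push 13): res(6,0)=32
after path 2 (1→6→0→9, push 13): res(6,0)=19
after path 3 (1→10→8→5→11→0→6→3→4→9, push 8): res(6,0)=27
after path 4 (1→10→5→11→0→9, push 6): res(6,0)=27
after path 5 (1→10→5→11→0→6→4→9, push 2): res(6,0)=29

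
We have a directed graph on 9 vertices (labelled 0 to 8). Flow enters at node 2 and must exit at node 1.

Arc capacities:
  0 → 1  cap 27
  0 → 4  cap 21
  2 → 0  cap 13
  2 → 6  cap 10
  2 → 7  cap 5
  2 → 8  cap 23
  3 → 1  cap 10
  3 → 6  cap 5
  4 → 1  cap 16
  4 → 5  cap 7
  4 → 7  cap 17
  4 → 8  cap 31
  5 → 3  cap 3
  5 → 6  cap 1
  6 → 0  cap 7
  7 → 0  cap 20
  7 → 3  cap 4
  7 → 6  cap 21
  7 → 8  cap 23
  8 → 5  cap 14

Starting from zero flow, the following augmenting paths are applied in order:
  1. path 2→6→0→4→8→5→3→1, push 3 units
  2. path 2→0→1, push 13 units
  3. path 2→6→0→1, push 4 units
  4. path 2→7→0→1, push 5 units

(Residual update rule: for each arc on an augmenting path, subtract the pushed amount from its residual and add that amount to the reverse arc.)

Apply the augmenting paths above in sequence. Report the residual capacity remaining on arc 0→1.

Residual capacity of (0,1): 5

after path 1 (2→6→0→4→8→5→3→1, push 3): res(0,1)=27
after path 2 (2→0→1, push 13): res(0,1)=14
after path 3 (2→6→0→1, push 4): res(0,1)=10
after path 4 (2→7→0→1, push 5): res(0,1)=5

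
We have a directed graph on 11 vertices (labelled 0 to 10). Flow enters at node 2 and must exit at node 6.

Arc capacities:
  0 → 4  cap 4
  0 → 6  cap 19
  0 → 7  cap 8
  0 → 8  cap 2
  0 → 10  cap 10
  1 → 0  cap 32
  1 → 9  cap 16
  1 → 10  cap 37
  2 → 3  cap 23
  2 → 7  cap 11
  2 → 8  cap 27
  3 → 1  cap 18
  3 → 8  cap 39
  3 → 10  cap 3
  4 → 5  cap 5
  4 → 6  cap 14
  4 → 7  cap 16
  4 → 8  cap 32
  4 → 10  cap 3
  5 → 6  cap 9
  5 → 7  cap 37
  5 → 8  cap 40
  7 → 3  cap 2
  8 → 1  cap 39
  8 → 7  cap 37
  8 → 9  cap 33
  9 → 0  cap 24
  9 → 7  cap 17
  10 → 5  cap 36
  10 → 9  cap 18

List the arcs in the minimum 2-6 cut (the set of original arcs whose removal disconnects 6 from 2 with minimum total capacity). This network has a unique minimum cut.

augment #1: 2→3→1→0→6 push 18
augment #2: 2→3→10→5→6 push 3
augment #3: 2→8→1→0→6 push 1
augment #4: 2→8→1→0→4→6 push 4
augment #5: 2→8→1→10→5→6 push 6
max flow = 32; residual-reachable set from 2 gives S-side
cut edges (S→T): {(0,4), (0,6), (5,6)} total cap 32

Min-cut arcs: {(0,4), (0,6), (5,6)} (total capacity 32)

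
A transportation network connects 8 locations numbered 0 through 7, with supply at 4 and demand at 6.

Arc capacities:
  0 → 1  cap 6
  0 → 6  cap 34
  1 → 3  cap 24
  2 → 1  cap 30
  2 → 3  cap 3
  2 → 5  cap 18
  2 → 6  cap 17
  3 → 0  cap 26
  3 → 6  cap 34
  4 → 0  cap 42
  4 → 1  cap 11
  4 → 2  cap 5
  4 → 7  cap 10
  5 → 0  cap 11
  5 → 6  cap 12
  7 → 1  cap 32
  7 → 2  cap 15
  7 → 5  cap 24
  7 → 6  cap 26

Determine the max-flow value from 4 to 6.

Maximum flow value: 66

augment #1: 4→0→6 bottleneck 34, total now 34
augment #2: 4→2→6 bottleneck 5, total now 39
augment #3: 4→7→6 bottleneck 10, total now 49
augment #4: 4→1→3→6 bottleneck 11, total now 60
augment #5: 4→0→1→3→6 bottleneck 6, total now 66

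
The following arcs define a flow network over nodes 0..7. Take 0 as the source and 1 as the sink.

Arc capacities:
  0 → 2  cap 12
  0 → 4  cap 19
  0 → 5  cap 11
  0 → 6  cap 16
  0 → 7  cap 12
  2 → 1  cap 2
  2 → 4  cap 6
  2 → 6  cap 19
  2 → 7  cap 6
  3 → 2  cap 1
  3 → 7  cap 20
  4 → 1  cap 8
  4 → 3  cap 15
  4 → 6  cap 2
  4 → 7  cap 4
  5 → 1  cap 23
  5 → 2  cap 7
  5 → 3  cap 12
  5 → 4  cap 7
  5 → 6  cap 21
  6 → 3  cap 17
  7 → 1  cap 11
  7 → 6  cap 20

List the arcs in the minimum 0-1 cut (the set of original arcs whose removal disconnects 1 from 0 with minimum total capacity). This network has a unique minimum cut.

augment #1: 0→2→1 push 2
augment #2: 0→4→1 push 8
augment #3: 0→5→1 push 11
augment #4: 0→7→1 push 11
max flow = 32; residual-reachable set from 0 gives S-side
cut edges (S→T): {(0,5), (2,1), (4,1), (7,1)} total cap 32

Min-cut arcs: {(0,5), (2,1), (4,1), (7,1)} (total capacity 32)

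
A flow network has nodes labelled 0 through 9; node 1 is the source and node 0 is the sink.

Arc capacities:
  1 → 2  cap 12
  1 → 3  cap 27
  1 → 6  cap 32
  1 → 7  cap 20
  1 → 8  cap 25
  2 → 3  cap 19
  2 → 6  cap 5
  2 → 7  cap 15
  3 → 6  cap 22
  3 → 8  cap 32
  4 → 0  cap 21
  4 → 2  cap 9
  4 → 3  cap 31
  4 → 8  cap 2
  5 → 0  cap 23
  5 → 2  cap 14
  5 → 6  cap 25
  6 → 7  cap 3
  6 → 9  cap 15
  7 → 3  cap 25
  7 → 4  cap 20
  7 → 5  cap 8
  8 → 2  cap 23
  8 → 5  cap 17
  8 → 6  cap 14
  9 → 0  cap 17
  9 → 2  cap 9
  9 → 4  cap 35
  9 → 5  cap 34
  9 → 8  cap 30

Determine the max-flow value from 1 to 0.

augment #1: 1→6→9→0 bottleneck 15, total now 15
augment #2: 1→7→4→0 bottleneck 20, total now 35
augment #3: 1→8→5→0 bottleneck 17, total now 52
augment #4: 1→2→7→5→0 bottleneck 6, total now 58

Maximum flow value: 58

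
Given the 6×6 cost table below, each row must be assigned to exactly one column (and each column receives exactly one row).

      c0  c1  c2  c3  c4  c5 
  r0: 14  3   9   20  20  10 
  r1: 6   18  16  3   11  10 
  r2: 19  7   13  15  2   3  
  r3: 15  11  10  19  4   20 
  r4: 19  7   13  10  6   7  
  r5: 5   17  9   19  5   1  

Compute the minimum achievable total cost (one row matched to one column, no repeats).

Minimum assignment cost: 30

one of 2 optimal assignments: row0→col1 (cost 3), row1→col3 (cost 3), row2→col4 (cost 2), row3→col2 (cost 10), row4→col5 (cost 7), row5→col0 (cost 5)
total = 3 + 3 + 2 + 10 + 7 + 5 = 30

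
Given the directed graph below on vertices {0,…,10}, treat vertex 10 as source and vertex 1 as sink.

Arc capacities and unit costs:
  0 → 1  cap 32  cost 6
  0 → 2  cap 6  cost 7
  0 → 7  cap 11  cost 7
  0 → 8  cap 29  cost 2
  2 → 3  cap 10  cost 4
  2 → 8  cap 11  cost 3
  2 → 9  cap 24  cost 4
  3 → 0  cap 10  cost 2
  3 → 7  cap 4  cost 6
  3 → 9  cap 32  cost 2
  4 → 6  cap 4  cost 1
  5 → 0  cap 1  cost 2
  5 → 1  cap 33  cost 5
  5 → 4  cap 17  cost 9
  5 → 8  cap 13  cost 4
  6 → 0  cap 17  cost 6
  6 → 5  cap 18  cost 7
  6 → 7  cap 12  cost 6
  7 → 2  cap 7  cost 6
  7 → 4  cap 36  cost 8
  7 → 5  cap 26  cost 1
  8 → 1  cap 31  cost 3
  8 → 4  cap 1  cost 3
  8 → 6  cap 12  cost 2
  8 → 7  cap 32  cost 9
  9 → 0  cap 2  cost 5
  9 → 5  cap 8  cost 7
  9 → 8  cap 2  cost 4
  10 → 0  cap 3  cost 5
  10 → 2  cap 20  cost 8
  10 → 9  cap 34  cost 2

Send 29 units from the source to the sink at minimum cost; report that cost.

Minimum cost for 29 units: 395

shortest-cost path #1: 10→9→8→1 push 2 @ unit cost 9 (adds 18)
shortest-cost path #2: 10→0→8→1 push 3 @ unit cost 10 (adds 30)
shortest-cost path #3: 10→9→0→8→1 push 2 @ unit cost 12 (adds 24)
shortest-cost path #4: 10→2→8→1 push 11 @ unit cost 14 (adds 154)
shortest-cost path #5: 10→9→5→1 push 8 @ unit cost 14 (adds 112)
shortest-cost path #6: 10→2→3→0→8→1 push 3 @ unit cost 19 (adds 57)
total cost = 395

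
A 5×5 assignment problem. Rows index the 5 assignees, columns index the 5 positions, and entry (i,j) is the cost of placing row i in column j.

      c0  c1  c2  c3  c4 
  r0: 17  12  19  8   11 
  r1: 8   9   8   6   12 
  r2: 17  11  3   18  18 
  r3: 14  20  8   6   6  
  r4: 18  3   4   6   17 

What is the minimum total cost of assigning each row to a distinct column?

Minimum assignment cost: 28

optimal assignment: row0→col3 (cost 8), row1→col0 (cost 8), row2→col2 (cost 3), row3→col4 (cost 6), row4→col1 (cost 3)
total = 8 + 8 + 3 + 6 + 3 = 28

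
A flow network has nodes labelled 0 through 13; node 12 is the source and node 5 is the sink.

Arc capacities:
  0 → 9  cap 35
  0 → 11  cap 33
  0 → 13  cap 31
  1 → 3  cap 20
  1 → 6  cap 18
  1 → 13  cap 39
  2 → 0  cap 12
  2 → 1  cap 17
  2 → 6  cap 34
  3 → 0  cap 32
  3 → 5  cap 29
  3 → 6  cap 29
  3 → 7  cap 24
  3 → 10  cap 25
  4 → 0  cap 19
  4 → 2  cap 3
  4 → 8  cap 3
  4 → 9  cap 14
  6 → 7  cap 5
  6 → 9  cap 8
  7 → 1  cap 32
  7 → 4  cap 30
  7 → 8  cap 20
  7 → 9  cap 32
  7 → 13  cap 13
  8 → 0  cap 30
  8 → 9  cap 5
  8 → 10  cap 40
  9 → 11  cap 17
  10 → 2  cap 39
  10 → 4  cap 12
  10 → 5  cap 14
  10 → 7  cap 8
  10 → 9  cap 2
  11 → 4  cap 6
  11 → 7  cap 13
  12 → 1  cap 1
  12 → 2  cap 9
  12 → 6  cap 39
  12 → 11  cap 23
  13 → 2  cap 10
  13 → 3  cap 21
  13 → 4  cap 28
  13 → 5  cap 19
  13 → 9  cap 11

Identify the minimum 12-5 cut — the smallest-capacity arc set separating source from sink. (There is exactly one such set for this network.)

augment #1: 12→1→3→5 push 1
augment #2: 12→2→0→13→5 push 9
augment #3: 12→6→7→13→5 push 5
augment #4: 12→11→7→13→5 push 5
augment #5: 12→11→4→8→10→5 push 3
augment #6: 12→11→7→1→3→5 push 8
augment #7: 12→11→4→0→13→3→5 push 3
max flow = 34; residual-reachable set from 12 gives S-side
cut edges (S→T): {(6,7), (11,4), (11,7), (12,1), (12,2)} total cap 34

Min-cut arcs: {(6,7), (11,4), (11,7), (12,1), (12,2)} (total capacity 34)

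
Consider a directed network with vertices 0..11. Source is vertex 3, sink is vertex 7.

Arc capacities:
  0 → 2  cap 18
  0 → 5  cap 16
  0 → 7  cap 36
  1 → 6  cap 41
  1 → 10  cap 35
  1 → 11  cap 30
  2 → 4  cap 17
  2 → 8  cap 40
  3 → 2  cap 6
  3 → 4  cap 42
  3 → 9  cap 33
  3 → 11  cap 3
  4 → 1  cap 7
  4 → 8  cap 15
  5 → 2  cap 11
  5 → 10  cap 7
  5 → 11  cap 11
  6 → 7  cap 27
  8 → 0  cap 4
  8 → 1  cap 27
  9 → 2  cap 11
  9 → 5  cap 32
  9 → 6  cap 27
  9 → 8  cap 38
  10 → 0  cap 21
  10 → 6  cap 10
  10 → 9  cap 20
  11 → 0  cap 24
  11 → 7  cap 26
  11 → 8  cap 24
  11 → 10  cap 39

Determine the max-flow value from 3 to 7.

augment #1: 3→11→7 bottleneck 3, total now 3
augment #2: 3→9→6→7 bottleneck 27, total now 30
augment #3: 3→2→8→0→7 bottleneck 4, total now 34
augment #4: 3→4→1→11→7 bottleneck 7, total now 41
augment #5: 3→9→5→11→7 bottleneck 6, total now 47
augment #6: 3→2→8→1→11→7 bottleneck 2, total now 49
augment #7: 3→4→8→1→11→7 bottleneck 8, total now 57
augment #8: 3→4→8→1→10→0→7 bottleneck 7, total now 64

Maximum flow value: 64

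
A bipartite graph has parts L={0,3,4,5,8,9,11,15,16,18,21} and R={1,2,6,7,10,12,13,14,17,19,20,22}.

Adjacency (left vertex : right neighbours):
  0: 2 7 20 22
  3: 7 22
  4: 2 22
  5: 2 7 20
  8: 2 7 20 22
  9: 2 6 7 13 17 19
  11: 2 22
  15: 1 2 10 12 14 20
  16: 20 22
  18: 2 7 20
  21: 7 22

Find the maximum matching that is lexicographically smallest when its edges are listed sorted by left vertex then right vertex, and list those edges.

|M| = 6 (so the lex-smallest maximum matching has 6 edges)
process left vertices in ascending order; for each, take the smallest-labelled available neighbour that still permits 6 edges overall, or leave it unmatched if none does
lex-smallest matching: {0-2, 3-7, 4-22, 5-20, 9-6, 15-1}

Lex-smallest maximum matching: {(0,2), (3,7), (4,22), (5,20), (9,6), (15,1)}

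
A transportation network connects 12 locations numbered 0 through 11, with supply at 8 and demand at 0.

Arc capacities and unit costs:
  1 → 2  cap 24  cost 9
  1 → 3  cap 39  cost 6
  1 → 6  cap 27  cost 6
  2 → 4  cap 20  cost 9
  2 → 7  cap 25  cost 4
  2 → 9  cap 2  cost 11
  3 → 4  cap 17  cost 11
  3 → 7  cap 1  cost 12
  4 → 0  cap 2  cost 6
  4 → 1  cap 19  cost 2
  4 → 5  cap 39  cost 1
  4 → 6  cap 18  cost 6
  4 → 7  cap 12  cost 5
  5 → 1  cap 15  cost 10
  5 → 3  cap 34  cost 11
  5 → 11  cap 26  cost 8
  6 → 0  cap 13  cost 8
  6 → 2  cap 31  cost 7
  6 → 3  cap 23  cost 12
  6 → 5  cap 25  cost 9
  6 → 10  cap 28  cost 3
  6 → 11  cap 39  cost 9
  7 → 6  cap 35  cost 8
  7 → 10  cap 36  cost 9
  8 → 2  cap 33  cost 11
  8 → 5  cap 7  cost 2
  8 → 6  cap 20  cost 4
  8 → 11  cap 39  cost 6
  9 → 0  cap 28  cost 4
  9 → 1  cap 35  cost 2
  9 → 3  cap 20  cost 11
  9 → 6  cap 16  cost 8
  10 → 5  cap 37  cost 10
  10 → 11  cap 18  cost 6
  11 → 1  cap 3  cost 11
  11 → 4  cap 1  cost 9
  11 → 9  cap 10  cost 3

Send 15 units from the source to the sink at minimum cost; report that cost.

Minimum cost for 15 units: 182

shortest-cost path #1: 8→6→0 push 13 @ unit cost 12 (adds 156)
shortest-cost path #2: 8→11→9→0 push 2 @ unit cost 13 (adds 26)
total cost = 182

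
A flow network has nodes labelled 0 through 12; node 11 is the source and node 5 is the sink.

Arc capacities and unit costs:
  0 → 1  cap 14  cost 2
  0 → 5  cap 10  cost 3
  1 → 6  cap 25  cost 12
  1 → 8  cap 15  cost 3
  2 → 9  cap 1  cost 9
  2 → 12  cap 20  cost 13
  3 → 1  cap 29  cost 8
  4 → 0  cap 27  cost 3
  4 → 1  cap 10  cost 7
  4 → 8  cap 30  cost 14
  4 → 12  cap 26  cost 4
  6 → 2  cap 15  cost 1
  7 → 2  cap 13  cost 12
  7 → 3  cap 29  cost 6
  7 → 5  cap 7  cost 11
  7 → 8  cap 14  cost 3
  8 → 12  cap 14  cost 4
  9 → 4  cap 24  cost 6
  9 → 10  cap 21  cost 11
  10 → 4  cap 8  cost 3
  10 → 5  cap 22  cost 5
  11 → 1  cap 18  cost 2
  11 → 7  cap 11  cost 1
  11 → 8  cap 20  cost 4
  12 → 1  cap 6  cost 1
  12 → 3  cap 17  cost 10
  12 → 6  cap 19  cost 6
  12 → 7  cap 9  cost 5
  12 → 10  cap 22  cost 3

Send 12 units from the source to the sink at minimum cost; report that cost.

Minimum cost for 12 units: 164

shortest-cost path #1: 11→7→5 push 7 @ unit cost 12 (adds 84)
shortest-cost path #2: 11→8→12→10→5 push 5 @ unit cost 16 (adds 80)
total cost = 164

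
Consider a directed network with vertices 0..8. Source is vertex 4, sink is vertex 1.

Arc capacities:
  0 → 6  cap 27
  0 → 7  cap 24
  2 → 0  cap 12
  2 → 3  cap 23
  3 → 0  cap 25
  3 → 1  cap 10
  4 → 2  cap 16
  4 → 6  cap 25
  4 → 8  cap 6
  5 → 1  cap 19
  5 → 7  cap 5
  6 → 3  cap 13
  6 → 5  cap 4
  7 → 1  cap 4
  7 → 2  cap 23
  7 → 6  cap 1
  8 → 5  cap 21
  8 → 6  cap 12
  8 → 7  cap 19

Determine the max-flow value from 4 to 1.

augment #1: 4→2→3→1 bottleneck 10, total now 10
augment #2: 4→6→5→1 bottleneck 4, total now 14
augment #3: 4→8→5→1 bottleneck 6, total now 20
augment #4: 4→2→0→7→1 bottleneck 4, total now 24

Maximum flow value: 24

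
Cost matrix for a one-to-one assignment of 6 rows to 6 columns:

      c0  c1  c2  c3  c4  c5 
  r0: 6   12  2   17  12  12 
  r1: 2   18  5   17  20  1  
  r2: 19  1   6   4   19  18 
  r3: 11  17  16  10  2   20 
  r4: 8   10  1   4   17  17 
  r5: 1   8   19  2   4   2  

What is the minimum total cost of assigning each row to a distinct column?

Minimum assignment cost: 11

optimal assignment: row0→col2 (cost 2), row1→col5 (cost 1), row2→col1 (cost 1), row3→col4 (cost 2), row4→col3 (cost 4), row5→col0 (cost 1)
total = 2 + 1 + 1 + 2 + 4 + 1 = 11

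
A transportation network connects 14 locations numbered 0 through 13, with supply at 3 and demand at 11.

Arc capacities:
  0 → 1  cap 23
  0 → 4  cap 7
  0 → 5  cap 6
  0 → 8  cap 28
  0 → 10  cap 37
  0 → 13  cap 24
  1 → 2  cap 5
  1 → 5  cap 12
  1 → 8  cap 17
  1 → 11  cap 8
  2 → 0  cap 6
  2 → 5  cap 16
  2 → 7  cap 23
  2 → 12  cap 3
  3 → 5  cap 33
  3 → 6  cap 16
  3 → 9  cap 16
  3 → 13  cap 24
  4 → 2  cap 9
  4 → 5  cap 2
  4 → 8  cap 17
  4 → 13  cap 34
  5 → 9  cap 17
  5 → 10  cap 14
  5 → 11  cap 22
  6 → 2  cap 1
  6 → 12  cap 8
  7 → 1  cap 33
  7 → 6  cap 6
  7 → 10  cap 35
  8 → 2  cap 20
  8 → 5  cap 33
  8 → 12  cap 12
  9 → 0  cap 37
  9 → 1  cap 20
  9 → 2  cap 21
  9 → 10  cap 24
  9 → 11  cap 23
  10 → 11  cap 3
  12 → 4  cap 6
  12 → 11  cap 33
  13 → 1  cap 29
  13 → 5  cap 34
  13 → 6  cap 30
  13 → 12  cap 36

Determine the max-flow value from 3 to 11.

Maximum flow value: 82

augment #1: 3→5→11 bottleneck 22, total now 22
augment #2: 3→9→11 bottleneck 16, total now 38
augment #3: 3→5→9→11 bottleneck 7, total now 45
augment #4: 3→5→10→11 bottleneck 3, total now 48
augment #5: 3→6→12→11 bottleneck 8, total now 56
augment #6: 3→13→1→11 bottleneck 8, total now 64
augment #7: 3→13→12→11 bottleneck 16, total now 80
augment #8: 3→6→2→12→11 bottleneck 1, total now 81
augment #9: 3→5→9→2→12→11 bottleneck 1, total now 82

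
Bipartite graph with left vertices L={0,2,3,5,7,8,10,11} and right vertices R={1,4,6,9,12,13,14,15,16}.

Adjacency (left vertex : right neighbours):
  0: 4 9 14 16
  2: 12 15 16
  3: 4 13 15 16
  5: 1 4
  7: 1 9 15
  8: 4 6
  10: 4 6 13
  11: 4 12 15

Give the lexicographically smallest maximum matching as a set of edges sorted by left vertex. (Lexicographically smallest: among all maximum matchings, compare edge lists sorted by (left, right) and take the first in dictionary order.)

|M| = 8 (so the lex-smallest maximum matching has 8 edges)
process left vertices in ascending order; for each, take the smallest-labelled available neighbour that still permits 8 edges overall, or leave it unmatched if none does
lex-smallest matching: {0-4, 2-12, 3-16, 5-1, 7-9, 8-6, 10-13, 11-15}

Lex-smallest maximum matching: {(0,4), (2,12), (3,16), (5,1), (7,9), (8,6), (10,13), (11,15)}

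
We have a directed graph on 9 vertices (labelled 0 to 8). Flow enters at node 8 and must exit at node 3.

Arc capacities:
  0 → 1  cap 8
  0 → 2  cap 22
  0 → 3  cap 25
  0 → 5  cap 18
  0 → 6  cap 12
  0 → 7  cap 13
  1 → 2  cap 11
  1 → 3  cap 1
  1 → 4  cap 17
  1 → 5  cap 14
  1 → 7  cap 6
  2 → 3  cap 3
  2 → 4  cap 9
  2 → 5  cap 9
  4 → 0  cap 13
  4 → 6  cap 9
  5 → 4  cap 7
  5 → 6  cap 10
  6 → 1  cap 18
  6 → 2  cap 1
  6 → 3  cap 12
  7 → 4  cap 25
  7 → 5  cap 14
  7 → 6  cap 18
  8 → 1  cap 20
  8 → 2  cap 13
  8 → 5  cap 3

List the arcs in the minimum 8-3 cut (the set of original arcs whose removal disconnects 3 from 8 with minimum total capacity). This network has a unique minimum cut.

augment #1: 8→1→3 push 1
augment #2: 8→2→3 push 3
augment #3: 8→5→6→3 push 3
augment #4: 8→1→4→0→3 push 13
augment #5: 8→1→4→6→3 push 4
augment #6: 8→1→5→6→3 push 2
augment #7: 8→2→4→6→3 push 3
max flow = 29; residual-reachable set from 8 gives S-side
cut edges (S→T): {(1,3), (2,3), (4,0), (6,3)} total cap 29

Min-cut arcs: {(1,3), (2,3), (4,0), (6,3)} (total capacity 29)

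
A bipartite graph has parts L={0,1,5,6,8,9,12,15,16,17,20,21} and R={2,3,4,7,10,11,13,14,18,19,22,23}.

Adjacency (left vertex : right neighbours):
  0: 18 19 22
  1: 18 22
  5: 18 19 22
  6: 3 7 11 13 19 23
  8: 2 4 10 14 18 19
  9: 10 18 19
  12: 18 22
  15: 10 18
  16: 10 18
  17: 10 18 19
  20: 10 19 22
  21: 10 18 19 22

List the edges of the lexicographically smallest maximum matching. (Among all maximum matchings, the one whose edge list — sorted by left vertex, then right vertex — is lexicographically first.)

|M| = 6 (so the lex-smallest maximum matching has 6 edges)
process left vertices in ascending order; for each, take the smallest-labelled available neighbour that still permits 6 edges overall, or leave it unmatched if none does
lex-smallest matching: {0-18, 1-22, 5-19, 6-3, 8-2, 9-10}

Lex-smallest maximum matching: {(0,18), (1,22), (5,19), (6,3), (8,2), (9,10)}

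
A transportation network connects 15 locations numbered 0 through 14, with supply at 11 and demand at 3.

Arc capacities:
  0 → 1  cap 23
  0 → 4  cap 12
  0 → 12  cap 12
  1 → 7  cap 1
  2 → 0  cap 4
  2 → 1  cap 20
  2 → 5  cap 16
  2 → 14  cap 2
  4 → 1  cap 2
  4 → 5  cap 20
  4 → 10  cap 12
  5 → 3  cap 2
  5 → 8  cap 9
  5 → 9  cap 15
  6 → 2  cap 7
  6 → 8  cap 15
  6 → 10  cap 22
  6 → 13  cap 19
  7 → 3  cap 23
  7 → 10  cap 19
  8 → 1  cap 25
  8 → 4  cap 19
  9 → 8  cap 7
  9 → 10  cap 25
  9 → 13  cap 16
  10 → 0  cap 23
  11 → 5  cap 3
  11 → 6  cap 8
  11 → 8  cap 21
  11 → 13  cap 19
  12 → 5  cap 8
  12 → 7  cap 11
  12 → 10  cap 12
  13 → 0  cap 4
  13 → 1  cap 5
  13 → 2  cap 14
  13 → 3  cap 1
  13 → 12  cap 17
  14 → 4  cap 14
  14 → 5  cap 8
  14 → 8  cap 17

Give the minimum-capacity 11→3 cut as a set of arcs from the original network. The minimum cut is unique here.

augment #1: 11→5→3 push 2
augment #2: 11→13→3 push 1
augment #3: 11→8→1→7→3 push 1
augment #4: 11→13→12→7→3 push 11
max flow = 15; residual-reachable set from 11 gives S-side
cut edges (S→T): {(1,7), (5,3), (12,7), (13,3)} total cap 15

Min-cut arcs: {(1,7), (5,3), (12,7), (13,3)} (total capacity 15)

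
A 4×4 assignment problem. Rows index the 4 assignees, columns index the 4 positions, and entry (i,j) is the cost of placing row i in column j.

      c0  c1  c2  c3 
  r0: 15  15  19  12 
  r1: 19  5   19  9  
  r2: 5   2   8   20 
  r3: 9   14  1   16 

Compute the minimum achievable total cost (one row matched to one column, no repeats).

Minimum assignment cost: 23

optimal assignment: row0→col3 (cost 12), row1→col1 (cost 5), row2→col0 (cost 5), row3→col2 (cost 1)
total = 12 + 5 + 5 + 1 = 23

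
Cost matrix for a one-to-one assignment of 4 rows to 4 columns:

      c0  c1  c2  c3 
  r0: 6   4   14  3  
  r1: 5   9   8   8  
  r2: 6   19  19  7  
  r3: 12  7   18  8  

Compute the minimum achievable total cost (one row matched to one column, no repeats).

optimal assignment: row0→col3 (cost 3), row1→col2 (cost 8), row2→col0 (cost 6), row3→col1 (cost 7)
total = 3 + 8 + 6 + 7 = 24

Minimum assignment cost: 24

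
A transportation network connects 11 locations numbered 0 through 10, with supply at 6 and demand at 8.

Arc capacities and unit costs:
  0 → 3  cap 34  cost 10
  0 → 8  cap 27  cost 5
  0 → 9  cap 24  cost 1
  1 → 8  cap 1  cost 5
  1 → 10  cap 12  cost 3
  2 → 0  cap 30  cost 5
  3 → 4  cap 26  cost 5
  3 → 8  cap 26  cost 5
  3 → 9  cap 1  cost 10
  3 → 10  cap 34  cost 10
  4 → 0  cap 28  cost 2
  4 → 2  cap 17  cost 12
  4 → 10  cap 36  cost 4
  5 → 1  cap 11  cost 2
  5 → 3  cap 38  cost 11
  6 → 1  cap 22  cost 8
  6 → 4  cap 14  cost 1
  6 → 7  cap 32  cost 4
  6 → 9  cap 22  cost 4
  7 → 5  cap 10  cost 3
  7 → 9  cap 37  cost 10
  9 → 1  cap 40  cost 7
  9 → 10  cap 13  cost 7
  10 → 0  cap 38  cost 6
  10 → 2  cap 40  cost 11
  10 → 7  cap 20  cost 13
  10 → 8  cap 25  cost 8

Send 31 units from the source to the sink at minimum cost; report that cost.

Minimum cost for 31 units: 429

shortest-cost path #1: 6→4→0→8 push 14 @ unit cost 8 (adds 112)
shortest-cost path #2: 6→1→8 push 1 @ unit cost 13 (adds 13)
shortest-cost path #3: 6→9→10→8 push 13 @ unit cost 19 (adds 247)
shortest-cost path #4: 6→1→10→8 push 3 @ unit cost 19 (adds 57)
total cost = 429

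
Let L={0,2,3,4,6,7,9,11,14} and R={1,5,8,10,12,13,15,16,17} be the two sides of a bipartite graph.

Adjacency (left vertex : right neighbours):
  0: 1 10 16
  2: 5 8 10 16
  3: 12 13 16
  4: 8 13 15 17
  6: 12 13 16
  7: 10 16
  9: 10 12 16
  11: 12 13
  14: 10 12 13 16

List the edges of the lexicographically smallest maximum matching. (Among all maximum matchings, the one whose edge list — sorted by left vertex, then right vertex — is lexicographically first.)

|M| = 7 (so the lex-smallest maximum matching has 7 edges)
process left vertices in ascending order; for each, take the smallest-labelled available neighbour that still permits 7 edges overall, or leave it unmatched if none does
lex-smallest matching: {0-1, 2-5, 3-12, 4-8, 6-13, 7-10, 9-16}

Lex-smallest maximum matching: {(0,1), (2,5), (3,12), (4,8), (6,13), (7,10), (9,16)}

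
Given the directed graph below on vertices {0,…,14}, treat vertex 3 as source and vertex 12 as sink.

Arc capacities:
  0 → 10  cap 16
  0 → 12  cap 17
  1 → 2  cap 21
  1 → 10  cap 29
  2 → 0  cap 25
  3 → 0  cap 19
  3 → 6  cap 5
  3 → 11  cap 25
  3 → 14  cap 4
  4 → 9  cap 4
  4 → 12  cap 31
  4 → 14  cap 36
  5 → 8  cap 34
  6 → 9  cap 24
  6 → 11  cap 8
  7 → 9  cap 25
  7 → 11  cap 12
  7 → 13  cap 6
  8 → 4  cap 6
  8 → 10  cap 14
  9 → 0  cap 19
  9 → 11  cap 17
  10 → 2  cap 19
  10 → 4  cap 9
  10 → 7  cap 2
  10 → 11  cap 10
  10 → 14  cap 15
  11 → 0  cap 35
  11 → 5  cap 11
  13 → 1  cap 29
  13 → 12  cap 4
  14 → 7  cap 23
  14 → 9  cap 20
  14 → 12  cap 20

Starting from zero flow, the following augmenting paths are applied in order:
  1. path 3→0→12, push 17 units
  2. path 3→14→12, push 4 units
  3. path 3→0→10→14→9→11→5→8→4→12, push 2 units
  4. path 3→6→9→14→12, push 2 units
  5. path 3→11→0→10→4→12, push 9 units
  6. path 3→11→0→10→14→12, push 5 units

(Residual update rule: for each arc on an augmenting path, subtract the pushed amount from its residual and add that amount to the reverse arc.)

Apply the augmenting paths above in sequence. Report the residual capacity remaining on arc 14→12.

Residual capacity of (14,12): 9

after path 1 (3→0→12, push 17): res(14,12)=20
after path 2 (3→14→12, push 4): res(14,12)=16
after path 3 (3→0→10→14→9→11→5→8→4→12, push 2): res(14,12)=16
after path 4 (3→6→9→14→12, push 2): res(14,12)=14
after path 5 (3→11→0→10→4→12, push 9): res(14,12)=14
after path 6 (3→11→0→10→14→12, push 5): res(14,12)=9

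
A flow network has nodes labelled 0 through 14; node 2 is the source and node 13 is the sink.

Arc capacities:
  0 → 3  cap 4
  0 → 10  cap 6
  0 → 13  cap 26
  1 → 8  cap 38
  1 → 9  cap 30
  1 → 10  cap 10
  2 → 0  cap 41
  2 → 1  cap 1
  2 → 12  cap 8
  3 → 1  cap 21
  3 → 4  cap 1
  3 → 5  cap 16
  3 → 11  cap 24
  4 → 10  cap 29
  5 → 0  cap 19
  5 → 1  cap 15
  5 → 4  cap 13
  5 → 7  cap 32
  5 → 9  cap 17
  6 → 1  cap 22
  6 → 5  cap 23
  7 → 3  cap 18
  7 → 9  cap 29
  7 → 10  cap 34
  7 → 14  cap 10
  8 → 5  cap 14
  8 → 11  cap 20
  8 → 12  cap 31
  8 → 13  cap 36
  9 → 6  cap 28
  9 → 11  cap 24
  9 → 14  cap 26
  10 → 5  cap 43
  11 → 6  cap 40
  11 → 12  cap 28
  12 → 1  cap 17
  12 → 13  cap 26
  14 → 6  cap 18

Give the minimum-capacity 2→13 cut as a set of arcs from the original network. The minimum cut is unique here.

Min-cut arcs: {(0,3), (0,10), (0,13), (2,1), (2,12)} (total capacity 45)

augment #1: 2→0→13 push 26
augment #2: 2→12→13 push 8
augment #3: 2→1→8→13 push 1
augment #4: 2→0→3→1→8→13 push 4
augment #5: 2→0→10→5→1→8→13 push 6
max flow = 45; residual-reachable set from 2 gives S-side
cut edges (S→T): {(0,3), (0,10), (0,13), (2,1), (2,12)} total cap 45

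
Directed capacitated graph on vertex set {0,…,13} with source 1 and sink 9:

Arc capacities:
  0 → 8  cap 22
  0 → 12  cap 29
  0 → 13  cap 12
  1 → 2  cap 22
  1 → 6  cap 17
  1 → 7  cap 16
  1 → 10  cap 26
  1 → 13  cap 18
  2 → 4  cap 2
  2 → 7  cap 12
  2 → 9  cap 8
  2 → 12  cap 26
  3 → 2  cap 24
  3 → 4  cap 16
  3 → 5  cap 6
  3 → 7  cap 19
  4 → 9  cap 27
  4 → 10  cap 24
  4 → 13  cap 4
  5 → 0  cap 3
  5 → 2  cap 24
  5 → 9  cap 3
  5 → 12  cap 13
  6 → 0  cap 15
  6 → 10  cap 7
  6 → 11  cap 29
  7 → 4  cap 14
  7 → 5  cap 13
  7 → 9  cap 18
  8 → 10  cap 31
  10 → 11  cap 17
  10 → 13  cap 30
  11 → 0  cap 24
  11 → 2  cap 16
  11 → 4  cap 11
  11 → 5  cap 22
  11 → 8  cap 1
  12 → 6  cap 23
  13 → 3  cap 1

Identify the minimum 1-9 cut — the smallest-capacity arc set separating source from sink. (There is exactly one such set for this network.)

augment #1: 1→2→9 push 8
augment #2: 1→7→9 push 16
augment #3: 1→2→4→9 push 2
augment #4: 1→2→7→9 push 2
augment #5: 1→2→7→4→9 push 10
augment #6: 1→6→11→4→9 push 11
augment #7: 1→6→11→5→9 push 3
augment #8: 1→13→3→4→9 push 1
max flow = 53; residual-reachable set from 1 gives S-side
cut edges (S→T): {(1,7), (2,4), (2,7), (2,9), (5,9), (11,4), (13,3)} total cap 53

Min-cut arcs: {(1,7), (2,4), (2,7), (2,9), (5,9), (11,4), (13,3)} (total capacity 53)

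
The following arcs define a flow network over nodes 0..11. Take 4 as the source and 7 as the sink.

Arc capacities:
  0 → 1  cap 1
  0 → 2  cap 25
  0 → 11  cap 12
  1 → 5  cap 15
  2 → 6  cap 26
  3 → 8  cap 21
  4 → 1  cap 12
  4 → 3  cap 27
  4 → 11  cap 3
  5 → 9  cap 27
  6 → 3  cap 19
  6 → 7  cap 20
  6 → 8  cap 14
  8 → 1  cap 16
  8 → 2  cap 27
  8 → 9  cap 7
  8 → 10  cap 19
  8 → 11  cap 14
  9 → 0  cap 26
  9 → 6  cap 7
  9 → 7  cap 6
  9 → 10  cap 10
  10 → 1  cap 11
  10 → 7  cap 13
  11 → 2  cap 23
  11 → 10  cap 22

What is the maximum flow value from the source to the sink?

augment #1: 4→11→10→7 bottleneck 3, total now 3
augment #2: 4→1→5→9→7 bottleneck 6, total now 9
augment #3: 4→3→8→10→7 bottleneck 10, total now 19
augment #4: 4→1→5→9→6→7 bottleneck 6, total now 25
augment #5: 4→3→8→2→6→7 bottleneck 11, total now 36

Maximum flow value: 36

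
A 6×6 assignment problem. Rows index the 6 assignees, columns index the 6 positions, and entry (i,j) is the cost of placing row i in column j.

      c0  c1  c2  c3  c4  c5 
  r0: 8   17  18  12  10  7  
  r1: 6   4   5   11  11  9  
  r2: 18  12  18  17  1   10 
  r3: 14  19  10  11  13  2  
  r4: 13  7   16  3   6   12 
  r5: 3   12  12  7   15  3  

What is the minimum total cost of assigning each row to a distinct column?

Minimum assignment cost: 28

optimal assignment: row0→col5 (cost 7), row1→col1 (cost 4), row2→col4 (cost 1), row3→col2 (cost 10), row4→col3 (cost 3), row5→col0 (cost 3)
total = 7 + 4 + 1 + 10 + 3 + 3 = 28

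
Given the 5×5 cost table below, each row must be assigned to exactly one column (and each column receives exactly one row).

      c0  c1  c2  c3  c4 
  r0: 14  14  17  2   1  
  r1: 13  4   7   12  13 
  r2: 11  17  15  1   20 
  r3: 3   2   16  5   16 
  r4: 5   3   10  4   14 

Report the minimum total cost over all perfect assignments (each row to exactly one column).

Minimum assignment cost: 15

optimal assignment: row0→col4 (cost 1), row1→col2 (cost 7), row2→col3 (cost 1), row3→col0 (cost 3), row4→col1 (cost 3)
total = 1 + 7 + 1 + 3 + 3 = 15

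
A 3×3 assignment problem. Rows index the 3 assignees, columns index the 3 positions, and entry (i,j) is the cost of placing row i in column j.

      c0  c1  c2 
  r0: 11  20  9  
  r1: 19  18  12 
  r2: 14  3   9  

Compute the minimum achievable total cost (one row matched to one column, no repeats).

Minimum assignment cost: 26

optimal assignment: row0→col0 (cost 11), row1→col2 (cost 12), row2→col1 (cost 3)
total = 11 + 12 + 3 = 26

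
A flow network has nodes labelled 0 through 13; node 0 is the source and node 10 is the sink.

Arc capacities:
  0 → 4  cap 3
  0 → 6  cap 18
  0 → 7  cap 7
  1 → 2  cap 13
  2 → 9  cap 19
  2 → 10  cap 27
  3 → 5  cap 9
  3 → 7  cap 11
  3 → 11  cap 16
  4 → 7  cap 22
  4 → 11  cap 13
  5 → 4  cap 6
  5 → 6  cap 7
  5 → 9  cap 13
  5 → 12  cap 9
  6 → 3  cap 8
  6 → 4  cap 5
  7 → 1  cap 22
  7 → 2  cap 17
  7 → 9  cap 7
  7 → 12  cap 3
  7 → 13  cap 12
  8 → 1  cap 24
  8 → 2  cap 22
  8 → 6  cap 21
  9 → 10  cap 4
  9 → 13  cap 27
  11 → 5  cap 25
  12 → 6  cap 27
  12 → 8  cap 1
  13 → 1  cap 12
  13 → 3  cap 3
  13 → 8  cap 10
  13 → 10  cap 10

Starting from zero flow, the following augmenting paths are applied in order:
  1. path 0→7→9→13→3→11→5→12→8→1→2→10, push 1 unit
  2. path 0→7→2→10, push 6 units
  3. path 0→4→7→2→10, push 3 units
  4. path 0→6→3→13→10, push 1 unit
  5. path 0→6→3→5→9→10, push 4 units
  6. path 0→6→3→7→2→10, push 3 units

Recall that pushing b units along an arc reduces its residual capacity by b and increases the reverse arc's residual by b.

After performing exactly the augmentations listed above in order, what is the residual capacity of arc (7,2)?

Residual capacity of (7,2): 5

after path 1 (0→7→9→13→3→11→5→12→8→1→2→10, push 1): res(7,2)=17
after path 2 (0→7→2→10, push 6): res(7,2)=11
after path 3 (0→4→7→2→10, push 3): res(7,2)=8
after path 4 (0→6→3→13→10, push 1): res(7,2)=8
after path 5 (0→6→3→5→9→10, push 4): res(7,2)=8
after path 6 (0→6→3→7→2→10, push 3): res(7,2)=5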